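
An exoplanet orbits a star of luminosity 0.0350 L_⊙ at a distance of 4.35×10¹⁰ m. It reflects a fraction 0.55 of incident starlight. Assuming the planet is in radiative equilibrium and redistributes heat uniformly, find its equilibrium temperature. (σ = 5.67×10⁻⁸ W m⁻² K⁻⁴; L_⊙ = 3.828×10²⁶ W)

L = 0.0350 × 3.828×10²⁶ = 1.34×10²⁵ W.
Flux: S = L/(4πd²) = 1.34×10²⁵/(4π×(4.35×10¹⁰)²) = 563 W m⁻².
Energy balance: absorbed = emitted ⇒ πR²·S(1−A) = 4πR²·σT_eq⁴, so T_eq⁴ = S(1−A)/(4σ).
T_eq = [563 × 0.45 / (4 × 5.67×10⁻⁸)]^(1/4) = (1.12×10⁹)^(1/4) = 183 K.

T_eq ≈ 183 K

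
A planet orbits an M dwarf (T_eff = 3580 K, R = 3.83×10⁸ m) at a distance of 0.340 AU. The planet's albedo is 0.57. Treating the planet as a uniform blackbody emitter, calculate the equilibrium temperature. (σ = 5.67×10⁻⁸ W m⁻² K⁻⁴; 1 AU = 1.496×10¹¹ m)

T_eq ≈ 178 K

d = 0.340 AU = 5.09×10¹⁰ m.
L = 4πR_⋆²σT_⋆⁴ = 4π(3.83×10⁸)² × 5.67×10⁻⁸ × (3580)⁴ = 1.72×10²⁵ W.
S = L/(4πd²) = 528 W m⁻².
Energy balance: absorbed = emitted ⇒ πR²·S(1−A) = 4πR²·σT_eq⁴, so T_eq⁴ = S(1−A)/(4σ).
T_eq = [528 × 0.43 / (4 × 5.67×10⁻⁸)]^(1/4) = (1.00×10⁹)^(1/4) = 178 K.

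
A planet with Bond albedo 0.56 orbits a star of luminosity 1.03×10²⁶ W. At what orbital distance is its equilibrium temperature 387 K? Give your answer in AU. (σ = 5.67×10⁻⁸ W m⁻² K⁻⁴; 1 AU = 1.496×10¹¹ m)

d ≈ 0.178 AU

From T_eq⁴ = L(1−A)/(16πσd²): d = √[L(1−A)/(16πσT_eq⁴)].
d = √[1.03×10²⁶ × 0.44 / (16π × 5.67×10⁻⁸ × (387)⁴)] = 2.66×10¹⁰ m = 0.178 AU.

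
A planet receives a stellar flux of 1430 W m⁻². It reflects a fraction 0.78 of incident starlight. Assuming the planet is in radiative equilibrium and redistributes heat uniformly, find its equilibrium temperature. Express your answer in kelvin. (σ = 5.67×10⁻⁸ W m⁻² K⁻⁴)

Energy balance: absorbed = emitted ⇒ πR²·S(1−A) = 4πR²·σT_eq⁴, so T_eq⁴ = S(1−A)/(4σ).
T_eq = [1430 × 0.22 / (4 × 5.67×10⁻⁸)]^(1/4) = (1.39×10⁹)^(1/4) = 193 K.

T_eq ≈ 193 K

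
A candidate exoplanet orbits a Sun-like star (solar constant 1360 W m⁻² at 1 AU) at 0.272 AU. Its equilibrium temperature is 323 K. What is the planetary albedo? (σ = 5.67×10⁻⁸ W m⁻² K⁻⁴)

Flux at 0.272 AU: S = 1360/0.272² = 1.84×10⁴ W m⁻².
From T_eq⁴ = S(1−A)/(4σ): 1−A = 4σT_eq⁴/S.
1−A = 4 × 5.67×10⁻⁸ × (323)⁴ / 1.84×10⁴ = 0.134.

A ≈ 0.87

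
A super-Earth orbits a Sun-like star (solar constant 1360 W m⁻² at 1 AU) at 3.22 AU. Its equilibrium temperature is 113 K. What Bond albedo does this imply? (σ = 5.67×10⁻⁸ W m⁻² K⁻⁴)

A ≈ 0.72

Flux at 3.22 AU: S = 1360/3.22² = 131 W m⁻².
From T_eq⁴ = S(1−A)/(4σ): 1−A = 4σT_eq⁴/S.
1−A = 4 × 5.67×10⁻⁸ × (113)⁴ / 131 = 0.282.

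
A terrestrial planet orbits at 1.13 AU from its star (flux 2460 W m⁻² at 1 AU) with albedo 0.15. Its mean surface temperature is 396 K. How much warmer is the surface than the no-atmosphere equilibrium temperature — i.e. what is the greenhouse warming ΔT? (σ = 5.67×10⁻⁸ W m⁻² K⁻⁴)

ΔT ≈ 104.5 K

S = 2460/1.13² = 1927 W m⁻².
T_eq = [S(1−A)/(4σ)]^(1/4) = [1927×0.85/(4×5.67×10⁻⁸)]^(1/4) = 291.5 K.
ΔT = T_surf − T_eq = 396 − 291.5.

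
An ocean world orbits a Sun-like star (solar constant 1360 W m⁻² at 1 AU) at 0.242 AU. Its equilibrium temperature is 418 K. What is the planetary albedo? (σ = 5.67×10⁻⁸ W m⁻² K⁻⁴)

Flux at 0.242 AU: S = 1360/0.242² = 2.32×10⁴ W m⁻².
From T_eq⁴ = S(1−A)/(4σ): 1−A = 4σT_eq⁴/S.
1−A = 4 × 5.67×10⁻⁸ × (418)⁴ / 2.32×10⁴ = 0.298.

A ≈ 0.70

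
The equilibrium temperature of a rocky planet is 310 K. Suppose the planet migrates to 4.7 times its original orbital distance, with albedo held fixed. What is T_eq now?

T_eq ≈ 143 K

T_eq ∝ L^(1/4) · d^(−1/2).
T′ = 310 / 4.7^(1/2) = 143 K.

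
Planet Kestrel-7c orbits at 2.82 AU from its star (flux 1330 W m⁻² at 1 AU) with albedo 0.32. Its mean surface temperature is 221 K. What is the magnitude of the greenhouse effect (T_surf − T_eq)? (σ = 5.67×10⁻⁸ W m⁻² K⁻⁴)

S = 1330/2.82² = 167.2 W m⁻².
T_eq = [S(1−A)/(4σ)]^(1/4) = [167.2×0.68/(4×5.67×10⁻⁸)]^(1/4) = 149.6 K.
ΔT = T_surf − T_eq = 221 − 149.6.

ΔT ≈ 71.4 K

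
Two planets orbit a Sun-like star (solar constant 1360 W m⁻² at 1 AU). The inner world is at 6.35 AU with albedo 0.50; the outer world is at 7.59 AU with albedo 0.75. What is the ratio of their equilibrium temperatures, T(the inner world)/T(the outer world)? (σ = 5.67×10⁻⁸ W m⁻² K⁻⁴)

T₁/T₂ ≈ 1.300

T_eq = [S₀(1−A)/(4σd²)]^(1/4), so T ∝ (1−A)^(1/4) / √d.
T₁ = [1360×0.50/(4×5.67×10⁻⁸×6.35²)]^(1/4) = 92.86 K.
T₂ = [1360×0.25/(4×5.67×10⁻⁸×7.59²)]^(1/4) = 71.42 K.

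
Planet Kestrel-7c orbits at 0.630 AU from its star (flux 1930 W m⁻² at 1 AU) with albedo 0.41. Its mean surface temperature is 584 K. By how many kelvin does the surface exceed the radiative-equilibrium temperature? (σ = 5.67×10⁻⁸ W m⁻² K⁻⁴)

ΔT ≈ 248.6 K

S = 1930/0.630² = 4863 W m⁻².
T_eq = [S(1−A)/(4σ)]^(1/4) = [4863×0.59/(4×5.67×10⁻⁸)]^(1/4) = 335.4 K.
ΔT = T_surf − T_eq = 584 − 335.4.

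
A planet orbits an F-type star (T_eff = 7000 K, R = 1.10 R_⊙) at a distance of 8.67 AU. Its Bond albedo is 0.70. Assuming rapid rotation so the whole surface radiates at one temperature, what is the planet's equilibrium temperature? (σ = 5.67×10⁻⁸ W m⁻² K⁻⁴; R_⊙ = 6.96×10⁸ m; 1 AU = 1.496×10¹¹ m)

R_⋆ = 1.10 × 6.96×10⁸ = 7.66×10⁸ m.
d = 8.67 AU = 1.30×10¹² m.
L = 4πR_⋆²σT_⋆⁴ = 4π(7.66×10⁸)² × 5.67×10⁻⁸ × (7000)⁴ = 1.00×10²⁷ W.
S = L/(4πd²) = 47.4 W m⁻².
Energy balance: absorbed = emitted ⇒ πR²·S(1−A) = 4πR²·σT_eq⁴, so T_eq⁴ = S(1−A)/(4σ).
T_eq = [47.4 × 0.30 / (4 × 5.67×10⁻⁸)]^(1/4) = (6.27×10⁷)^(1/4) = 89.0 K.

T_eq ≈ 89.0 K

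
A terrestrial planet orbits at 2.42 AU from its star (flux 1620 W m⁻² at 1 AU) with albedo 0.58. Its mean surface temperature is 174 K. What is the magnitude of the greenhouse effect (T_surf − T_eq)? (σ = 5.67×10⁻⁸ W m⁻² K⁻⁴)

S = 1620/2.42² = 276.6 W m⁻².
T_eq = [S(1−A)/(4σ)]^(1/4) = [276.6×0.42/(4×5.67×10⁻⁸)]^(1/4) = 150.4 K.
ΔT = T_surf − T_eq = 174 − 150.4.

ΔT ≈ 23.6 K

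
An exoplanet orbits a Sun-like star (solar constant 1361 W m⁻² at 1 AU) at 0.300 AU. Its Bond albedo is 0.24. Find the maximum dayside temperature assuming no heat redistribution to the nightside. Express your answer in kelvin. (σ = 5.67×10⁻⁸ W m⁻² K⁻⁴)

T_ss ≈ 671 K

Flux at 0.300 AU: S = 1361/0.300² = 1.51×10⁴ W m⁻².
With no redistribution each surface element balances locally: S(1−A) = σT⁴.
T = [1.51×10⁴ × 0.76 / 5.67×10⁻⁸]^(1/4) = (2.03×10¹¹)^(1/4) = 671 K.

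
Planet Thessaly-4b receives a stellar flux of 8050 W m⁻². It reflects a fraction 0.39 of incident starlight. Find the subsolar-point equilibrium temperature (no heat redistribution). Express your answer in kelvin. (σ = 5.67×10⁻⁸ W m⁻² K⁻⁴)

T_ss ≈ 542 K

At the subsolar point the surface absorbs S(1−A) and emits σT⁴ per unit area — no factor of 4, since only the local patch is in balance.
T = [8050 × 0.61 / 5.67×10⁻⁸]^(1/4) = (8.66×10¹⁰)^(1/4) = 542 K.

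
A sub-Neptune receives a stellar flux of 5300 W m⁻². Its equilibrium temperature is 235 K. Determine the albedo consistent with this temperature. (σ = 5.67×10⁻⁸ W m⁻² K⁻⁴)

From T_eq⁴ = S(1−A)/(4σ): 1−A = 4σT_eq⁴/S.
1−A = 4 × 5.67×10⁻⁸ × (235)⁴ / 5300 = 0.131.

A ≈ 0.87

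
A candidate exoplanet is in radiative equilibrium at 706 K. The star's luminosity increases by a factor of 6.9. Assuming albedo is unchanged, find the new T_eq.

T_eq ≈ 1140 K

T_eq ∝ L^(1/4) · d^(−1/2).
T′ = 706 × 6.9^(1/4) = 1140 K.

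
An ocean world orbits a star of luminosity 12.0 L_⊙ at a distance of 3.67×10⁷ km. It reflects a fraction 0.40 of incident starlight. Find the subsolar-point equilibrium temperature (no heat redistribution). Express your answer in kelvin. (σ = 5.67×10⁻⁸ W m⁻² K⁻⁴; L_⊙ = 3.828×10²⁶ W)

d = 3.67×10⁷ km = 3.67×10¹⁰ m.
L = 12.0 × 3.828×10²⁶ = 4.59×10²⁷ W.
Flux: S = L/(4πd²) = 4.59×10²⁷/(4π×(3.67×10¹⁰)²) = 2.71×10⁵ W m⁻².
At the subsolar point the surface absorbs S(1−A) and emits σT⁴ per unit area — no factor of 4, since only the local patch is in balance.
T = [2.71×10⁵ × 0.60 / 5.67×10⁻⁸]^(1/4) = (2.87×10¹²)^(1/4) = 1300 K.

T_ss ≈ 1300 K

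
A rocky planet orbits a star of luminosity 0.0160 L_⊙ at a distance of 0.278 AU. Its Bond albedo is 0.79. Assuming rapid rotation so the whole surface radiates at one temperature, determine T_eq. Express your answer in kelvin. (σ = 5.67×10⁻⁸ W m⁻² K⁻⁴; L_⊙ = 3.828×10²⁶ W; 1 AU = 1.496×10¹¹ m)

d = 0.278 AU = 4.16×10¹⁰ m.
L = 0.0160 × 3.828×10²⁶ = 6.12×10²⁴ W.
Flux: S = L/(4πd²) = 6.12×10²⁴/(4π×(4.16×10¹⁰)²) = 282 W m⁻².
Energy balance: absorbed = emitted ⇒ πR²·S(1−A) = 4πR²·σT_eq⁴, so T_eq⁴ = S(1−A)/(4σ).
T_eq = [282 × 0.21 / (4 × 5.67×10⁻⁸)]^(1/4) = (2.61×10⁸)^(1/4) = 127 K.

T_eq ≈ 127 K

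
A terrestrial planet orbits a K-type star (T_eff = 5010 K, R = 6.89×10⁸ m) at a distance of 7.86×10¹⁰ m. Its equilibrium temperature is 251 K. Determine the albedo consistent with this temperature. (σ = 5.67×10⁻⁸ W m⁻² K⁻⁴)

L = 4πR_⋆²σT_⋆⁴ = 4π(6.89×10⁸)² × 5.67×10⁻⁸ × (5010)⁴ = 2.13×10²⁶ W.
S = L/(4πd²) = 2740 W m⁻².
From T_eq⁴ = S(1−A)/(4σ): 1−A = 4σT_eq⁴/S.
1−A = 4 × 5.67×10⁻⁸ × (251)⁴ / 2740 = 0.328.

A ≈ 0.67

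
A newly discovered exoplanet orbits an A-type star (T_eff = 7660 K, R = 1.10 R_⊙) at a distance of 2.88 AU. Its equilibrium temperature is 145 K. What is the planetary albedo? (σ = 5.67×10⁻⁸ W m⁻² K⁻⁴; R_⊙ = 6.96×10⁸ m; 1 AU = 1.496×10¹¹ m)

R_⋆ = 1.10 × 6.96×10⁸ = 7.66×10⁸ m.
d = 2.88 AU = 4.31×10¹¹ m.
L = 4πR_⋆²σT_⋆⁴ = 4π(7.66×10⁸)² × 5.67×10⁻⁸ × (7660)⁴ = 1.44×10²⁷ W.
S = L/(4πd²) = 616 W m⁻².
From T_eq⁴ = S(1−A)/(4σ): 1−A = 4σT_eq⁴/S.
1−A = 4 × 5.67×10⁻⁸ × (145)⁴ / 616 = 0.163.

A ≈ 0.84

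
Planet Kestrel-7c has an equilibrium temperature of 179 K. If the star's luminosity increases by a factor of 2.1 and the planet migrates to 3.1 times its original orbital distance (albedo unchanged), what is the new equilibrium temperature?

T_eq ∝ L^(1/4) · d^(−1/2).
T′ = 179 × 2.1^(1/4) / 3.1^(1/2) = 122 K.

T_eq ≈ 122 K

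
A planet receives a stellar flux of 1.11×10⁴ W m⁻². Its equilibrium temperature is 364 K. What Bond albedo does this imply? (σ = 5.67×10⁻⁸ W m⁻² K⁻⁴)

A ≈ 0.64

From T_eq⁴ = S(1−A)/(4σ): 1−A = 4σT_eq⁴/S.
1−A = 4 × 5.67×10⁻⁸ × (364)⁴ / 1.11×10⁴ = 0.359.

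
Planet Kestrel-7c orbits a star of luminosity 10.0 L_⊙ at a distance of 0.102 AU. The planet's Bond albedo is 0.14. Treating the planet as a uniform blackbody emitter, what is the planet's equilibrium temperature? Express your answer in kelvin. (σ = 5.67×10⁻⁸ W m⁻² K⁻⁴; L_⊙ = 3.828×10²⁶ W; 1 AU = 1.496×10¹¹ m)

T_eq ≈ 1490 K

d = 0.102 AU = 1.53×10¹⁰ m.
L = 10.0 × 3.828×10²⁶ = 3.83×10²⁷ W.
Flux: S = L/(4πd²) = 3.83×10²⁷/(4π×(1.53×10¹⁰)²) = 1.31×10⁶ W m⁻².
Energy balance: absorbed = emitted ⇒ πR²·S(1−A) = 4πR²·σT_eq⁴, so T_eq⁴ = S(1−A)/(4σ).
T_eq = [1.31×10⁶ × 0.86 / (4 × 5.67×10⁻⁸)]^(1/4) = (4.96×10¹²)^(1/4) = 1490 K.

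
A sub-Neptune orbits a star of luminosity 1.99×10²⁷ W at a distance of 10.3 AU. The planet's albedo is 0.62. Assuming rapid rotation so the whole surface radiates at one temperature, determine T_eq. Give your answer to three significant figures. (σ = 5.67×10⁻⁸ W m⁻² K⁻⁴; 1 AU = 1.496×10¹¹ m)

T_eq ≈ 103 K

d = 10.3 AU = 1.54×10¹² m.
Flux: S = L/(4πd²) = 1.99×10²⁷/(4π×(1.54×10¹²)²) = 66.7 W m⁻².
Energy balance: absorbed = emitted ⇒ πR²·S(1−A) = 4πR²·σT_eq⁴, so T_eq⁴ = S(1−A)/(4σ).
T_eq = [66.7 × 0.38 / (4 × 5.67×10⁻⁸)]^(1/4) = (1.12×10⁸)^(1/4) = 103 K.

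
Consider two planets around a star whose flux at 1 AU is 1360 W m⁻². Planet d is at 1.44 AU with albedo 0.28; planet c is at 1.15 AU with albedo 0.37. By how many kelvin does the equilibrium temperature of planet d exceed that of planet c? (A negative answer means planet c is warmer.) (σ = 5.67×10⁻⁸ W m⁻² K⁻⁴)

T_eq = [S₀(1−A)/(4σd²)]^(1/4), so T ∝ (1−A)^(1/4) / √d.
T₁ = [1360×0.72/(4×5.67×10⁻⁸×1.44²)]^(1/4) = 213.61 K.
T₂ = [1360×0.63/(4×5.67×10⁻⁸×1.15²)]^(1/4) = 231.19 K.

ΔT ≈ -17.6 K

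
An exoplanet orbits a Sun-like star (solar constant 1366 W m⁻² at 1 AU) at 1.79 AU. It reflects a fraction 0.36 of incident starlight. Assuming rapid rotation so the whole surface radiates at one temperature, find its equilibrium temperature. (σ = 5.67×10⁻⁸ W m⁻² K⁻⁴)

Flux at 1.79 AU: S = 1366/1.79² = 426 W m⁻².
Energy balance: absorbed = emitted ⇒ πR²·S(1−A) = 4πR²·σT_eq⁴, so T_eq⁴ = S(1−A)/(4σ).
T_eq = [426 × 0.64 / (4 × 5.67×10⁻⁸)]^(1/4) = (1.20×10⁹)^(1/4) = 186 K.

T_eq ≈ 186 K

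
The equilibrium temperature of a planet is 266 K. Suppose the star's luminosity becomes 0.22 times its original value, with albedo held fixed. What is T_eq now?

T_eq ∝ L^(1/4) · d^(−1/2).
T′ = 266 × 0.22^(1/4) = 182 K.

T_eq ≈ 182 K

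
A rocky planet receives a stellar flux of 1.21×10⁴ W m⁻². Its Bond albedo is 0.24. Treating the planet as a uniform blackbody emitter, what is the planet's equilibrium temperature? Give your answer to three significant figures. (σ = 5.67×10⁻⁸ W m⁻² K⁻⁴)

T_eq ≈ 449 K

Energy balance: absorbed = emitted ⇒ πR²·S(1−A) = 4πR²·σT_eq⁴, so T_eq⁴ = S(1−A)/(4σ).
T_eq = [1.21×10⁴ × 0.76 / (4 × 5.67×10⁻⁸)]^(1/4) = (4.05×10¹⁰)^(1/4) = 449 K.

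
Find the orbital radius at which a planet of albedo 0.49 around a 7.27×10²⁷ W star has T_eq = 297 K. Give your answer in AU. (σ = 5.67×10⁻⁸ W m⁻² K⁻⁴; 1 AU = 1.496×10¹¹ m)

From T_eq⁴ = L(1−A)/(16πσd²): d = √[L(1−A)/(16πσT_eq⁴)].
d = √[7.27×10²⁷ × 0.51 / (16π × 5.67×10⁻⁸ × (297)⁴)] = 4.09×10¹¹ m = 2.73 AU.

d ≈ 2.73 AU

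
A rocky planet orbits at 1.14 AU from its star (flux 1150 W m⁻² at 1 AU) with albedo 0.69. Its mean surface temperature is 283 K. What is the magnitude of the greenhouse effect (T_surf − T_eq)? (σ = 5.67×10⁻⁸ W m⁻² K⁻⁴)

S = 1150/1.14² = 884.9 W m⁻².
T_eq = [S(1−A)/(4σ)]^(1/4) = [884.9×0.31/(4×5.67×10⁻⁸)]^(1/4) = 186.5 K.
ΔT = T_surf − T_eq = 283 − 186.5.

ΔT ≈ 96.5 K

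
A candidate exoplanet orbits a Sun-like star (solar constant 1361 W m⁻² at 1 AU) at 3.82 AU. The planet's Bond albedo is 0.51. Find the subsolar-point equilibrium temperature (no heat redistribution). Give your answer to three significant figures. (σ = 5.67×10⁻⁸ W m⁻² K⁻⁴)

Flux at 3.82 AU: S = 1361/3.82² = 93.3 W m⁻².
At the subsolar point the surface absorbs S(1−A) and emits σT⁴ per unit area — no factor of 4, since only the local patch is in balance.
T = [93.3 × 0.49 / 5.67×10⁻⁸]^(1/4) = (8.06×10⁸)^(1/4) = 168 K.

T_ss ≈ 168 K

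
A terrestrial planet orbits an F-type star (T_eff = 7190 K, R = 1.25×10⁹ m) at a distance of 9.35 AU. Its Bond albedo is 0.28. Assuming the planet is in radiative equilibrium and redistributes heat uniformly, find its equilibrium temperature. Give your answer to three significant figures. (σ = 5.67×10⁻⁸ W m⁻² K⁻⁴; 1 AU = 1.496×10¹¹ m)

T_eq ≈ 140 K

d = 9.35 AU = 1.40×10¹² m.
L = 4πR_⋆²σT_⋆⁴ = 4π(1.25×10⁹)² × 5.67×10⁻⁸ × (7190)⁴ = 2.98×10²⁷ W.
S = L/(4πd²) = 121 W m⁻².
Energy balance: absorbed = emitted ⇒ πR²·S(1−A) = 4πR²·σT_eq⁴, so T_eq⁴ = S(1−A)/(4σ).
T_eq = [121 × 0.72 / (4 × 5.67×10⁻⁸)]^(1/4) = (3.84×10⁸)^(1/4) = 140 K.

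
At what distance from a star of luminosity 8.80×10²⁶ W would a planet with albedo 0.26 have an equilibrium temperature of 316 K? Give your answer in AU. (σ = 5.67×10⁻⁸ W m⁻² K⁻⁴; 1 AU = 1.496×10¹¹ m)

From T_eq⁴ = L(1−A)/(16πσd²): d = √[L(1−A)/(16πσT_eq⁴)].
d = √[8.80×10²⁶ × 0.74 / (16π × 5.67×10⁻⁸ × (316)⁴)] = 1.51×10¹¹ m = 1.01 AU.

d ≈ 1.01 AU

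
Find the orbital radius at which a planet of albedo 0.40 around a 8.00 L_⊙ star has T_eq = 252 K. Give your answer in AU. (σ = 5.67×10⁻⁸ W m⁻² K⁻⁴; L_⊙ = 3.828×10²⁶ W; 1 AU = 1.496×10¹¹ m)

d ≈ 2.67 AU

L = 8.00 × 3.828×10²⁶ = 3.06×10²⁷ W.
From T_eq⁴ = L(1−A)/(16πσd²): d = √[L(1−A)/(16πσT_eq⁴)].
d = √[3.06×10²⁷ × 0.60 / (16π × 5.67×10⁻⁸ × (252)⁴)] = 4.00×10¹¹ m = 2.67 AU.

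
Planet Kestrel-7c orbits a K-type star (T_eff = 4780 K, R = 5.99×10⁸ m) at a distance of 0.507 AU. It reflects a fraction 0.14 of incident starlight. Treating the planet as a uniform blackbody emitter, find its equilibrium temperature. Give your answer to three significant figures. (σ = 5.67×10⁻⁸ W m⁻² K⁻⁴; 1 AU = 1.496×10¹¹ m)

d = 0.507 AU = 7.58×10¹⁰ m.
L = 4πR_⋆²σT_⋆⁴ = 4π(5.99×10⁸)² × 5.67×10⁻⁸ × (4780)⁴ = 1.33×10²⁶ W.
S = L/(4πd²) = 1850 W m⁻².
Energy balance: absorbed = emitted ⇒ πR²·S(1−A) = 4πR²·σT_eq⁴, so T_eq⁴ = S(1−A)/(4σ).
T_eq = [1850 × 0.86 / (4 × 5.67×10⁻⁸)]^(1/4) = (7.00×10⁹)^(1/4) = 289 K.

T_eq ≈ 289 K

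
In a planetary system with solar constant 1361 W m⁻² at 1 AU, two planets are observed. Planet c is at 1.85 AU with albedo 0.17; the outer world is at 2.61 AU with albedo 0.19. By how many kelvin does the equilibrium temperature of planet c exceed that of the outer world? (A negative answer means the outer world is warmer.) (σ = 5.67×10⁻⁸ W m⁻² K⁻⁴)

T_eq = [S₀(1−A)/(4σd²)]^(1/4), so T ∝ (1−A)^(1/4) / √d.
T₁ = [1361×0.83/(4×5.67×10⁻⁸×1.85²)]^(1/4) = 195.32 K.
T₂ = [1361×0.81/(4×5.67×10⁻⁸×2.61²)]^(1/4) = 163.44 K.

ΔT ≈ 31.9 K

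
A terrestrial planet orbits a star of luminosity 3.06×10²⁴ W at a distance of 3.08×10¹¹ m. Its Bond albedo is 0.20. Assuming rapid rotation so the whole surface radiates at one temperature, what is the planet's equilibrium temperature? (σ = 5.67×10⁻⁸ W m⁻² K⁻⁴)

T_eq ≈ 54.9 K

Flux: S = L/(4πd²) = 3.06×10²⁴/(4π×(3.08×10¹¹)²) = 2.57 W m⁻².
Energy balance: absorbed = emitted ⇒ πR²·S(1−A) = 4πR²·σT_eq⁴, so T_eq⁴ = S(1−A)/(4σ).
T_eq = [2.57 × 0.80 / (4 × 5.67×10⁻⁸)]^(1/4) = (9.05×10⁶)^(1/4) = 54.9 K.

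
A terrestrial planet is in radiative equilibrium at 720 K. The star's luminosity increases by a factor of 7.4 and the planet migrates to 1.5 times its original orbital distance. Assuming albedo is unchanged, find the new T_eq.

T_eq ≈ 970 K

T_eq ∝ L^(1/4) · d^(−1/2).
T′ = 720 × 7.4^(1/4) / 1.5^(1/2) = 970 K.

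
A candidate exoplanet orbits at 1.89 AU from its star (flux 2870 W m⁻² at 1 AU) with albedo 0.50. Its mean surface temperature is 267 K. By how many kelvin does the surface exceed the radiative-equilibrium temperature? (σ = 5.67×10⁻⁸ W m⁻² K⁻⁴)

S = 2870/1.89² = 803.4 W m⁻².
T_eq = [S(1−A)/(4σ)]^(1/4) = [803.4×0.50/(4×5.67×10⁻⁸)]^(1/4) = 205.1 K.
ΔT = T_surf − T_eq = 267 − 205.1.

ΔT ≈ 61.9 K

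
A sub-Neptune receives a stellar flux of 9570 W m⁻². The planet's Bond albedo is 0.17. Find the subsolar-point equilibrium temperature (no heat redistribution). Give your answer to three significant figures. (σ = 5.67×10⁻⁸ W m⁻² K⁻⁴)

T_ss ≈ 612 K

At the subsolar point the surface absorbs S(1−A) and emits σT⁴ per unit area — no factor of 4, since only the local patch is in balance.
T = [9570 × 0.83 / 5.67×10⁻⁸]^(1/4) = (1.40×10¹¹)^(1/4) = 612 K.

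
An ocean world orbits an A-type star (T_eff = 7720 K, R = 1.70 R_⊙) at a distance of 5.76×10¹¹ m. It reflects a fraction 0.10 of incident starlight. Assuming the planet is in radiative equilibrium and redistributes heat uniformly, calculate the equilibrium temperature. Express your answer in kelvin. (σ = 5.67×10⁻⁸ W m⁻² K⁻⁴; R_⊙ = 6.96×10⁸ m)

R_⋆ = 1.70 × 6.96×10⁸ = 1.18×10⁹ m.
L = 4πR_⋆²σT_⋆⁴ = 4π(1.18×10⁹)² × 5.67×10⁻⁸ × (7720)⁴ = 3.54×10²⁷ W.
S = L/(4πd²) = 850 W m⁻².
Energy balance: absorbed = emitted ⇒ πR²·S(1−A) = 4πR²·σT_eq⁴, so T_eq⁴ = S(1−A)/(4σ).
T_eq = [850 × 0.90 / (4 × 5.67×10⁻⁸)]^(1/4) = (3.37×10⁹)^(1/4) = 241 K.

T_eq ≈ 241 K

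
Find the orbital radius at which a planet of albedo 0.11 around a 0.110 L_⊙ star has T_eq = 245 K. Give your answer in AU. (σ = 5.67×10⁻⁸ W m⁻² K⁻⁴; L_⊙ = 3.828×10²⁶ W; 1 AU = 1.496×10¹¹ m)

L = 0.110 × 3.828×10²⁶ = 4.21×10²⁵ W.
From T_eq⁴ = L(1−A)/(16πσd²): d = √[L(1−A)/(16πσT_eq⁴)].
d = √[4.21×10²⁵ × 0.89 / (16π × 5.67×10⁻⁸ × (245)⁴)] = 6.04×10¹⁰ m = 0.404 AU.

d ≈ 0.404 AU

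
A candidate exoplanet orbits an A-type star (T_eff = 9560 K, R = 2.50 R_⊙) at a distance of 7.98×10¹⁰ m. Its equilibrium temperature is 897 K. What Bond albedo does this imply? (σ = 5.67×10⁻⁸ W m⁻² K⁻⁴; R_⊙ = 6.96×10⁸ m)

R_⋆ = 2.50 × 6.96×10⁸ = 1.74×10⁹ m.
L = 4πR_⋆²σT_⋆⁴ = 4π(1.74×10⁹)² × 5.67×10⁻⁸ × (9560)⁴ = 1.80×10²⁸ W.
S = L/(4πd²) = 2.25×10⁵ W m⁻².
From T_eq⁴ = S(1−A)/(4σ): 1−A = 4σT_eq⁴/S.
1−A = 4 × 5.67×10⁻⁸ × (897)⁴ / 2.25×10⁵ = 0.652.

A ≈ 0.35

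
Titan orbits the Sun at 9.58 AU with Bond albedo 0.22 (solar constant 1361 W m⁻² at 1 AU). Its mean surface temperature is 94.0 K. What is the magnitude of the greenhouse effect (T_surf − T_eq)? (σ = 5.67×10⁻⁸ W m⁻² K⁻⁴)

ΔT ≈ 9.5 K

S = 1361/9.58² = 14.83 W m⁻².
T_eq = [S(1−A)/(4σ)]^(1/4) = [14.83×0.78/(4×5.67×10⁻⁸)]^(1/4) = 84.5 K.
ΔT = T_surf − T_eq = 94 − 84.5.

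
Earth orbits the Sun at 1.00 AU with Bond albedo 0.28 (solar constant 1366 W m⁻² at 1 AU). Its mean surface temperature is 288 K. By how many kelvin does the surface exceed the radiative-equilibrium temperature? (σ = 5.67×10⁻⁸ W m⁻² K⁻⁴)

S = 1366/1.00² = 1366 W m⁻².
T_eq = [S(1−A)/(4σ)]^(1/4) = [1366×0.72/(4×5.67×10⁻⁸)]^(1/4) = 256.6 K.
ΔT = T_surf − T_eq = 288 − 256.6.

ΔT ≈ 31.4 K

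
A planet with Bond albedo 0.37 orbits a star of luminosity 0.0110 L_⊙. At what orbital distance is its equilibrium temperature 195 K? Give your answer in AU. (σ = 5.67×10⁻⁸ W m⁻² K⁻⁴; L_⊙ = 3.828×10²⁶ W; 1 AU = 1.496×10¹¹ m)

d ≈ 0.170 AU

L = 0.0110 × 3.828×10²⁶ = 4.21×10²⁴ W.
From T_eq⁴ = L(1−A)/(16πσd²): d = √[L(1−A)/(16πσT_eq⁴)].
d = √[4.21×10²⁴ × 0.63 / (16π × 5.67×10⁻⁸ × (195)⁴)] = 2.54×10¹⁰ m = 0.170 AU.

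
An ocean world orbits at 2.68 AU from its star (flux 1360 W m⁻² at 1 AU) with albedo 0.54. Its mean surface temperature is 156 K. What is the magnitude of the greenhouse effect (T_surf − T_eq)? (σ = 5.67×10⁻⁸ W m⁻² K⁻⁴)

S = 1360/2.68² = 189.4 W m⁻².
T_eq = [S(1−A)/(4σ)]^(1/4) = [189.4×0.46/(4×5.67×10⁻⁸)]^(1/4) = 140.0 K.
ΔT = T_surf − T_eq = 156 − 140.0.

ΔT ≈ 16.0 K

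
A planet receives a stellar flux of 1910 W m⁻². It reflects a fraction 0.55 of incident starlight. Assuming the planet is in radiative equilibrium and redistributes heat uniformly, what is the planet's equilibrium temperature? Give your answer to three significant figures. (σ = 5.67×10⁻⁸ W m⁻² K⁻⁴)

T_eq ≈ 248 K

Energy balance: absorbed = emitted ⇒ πR²·S(1−A) = 4πR²·σT_eq⁴, so T_eq⁴ = S(1−A)/(4σ).
T_eq = [1910 × 0.45 / (4 × 5.67×10⁻⁸)]^(1/4) = (3.79×10⁹)^(1/4) = 248 K.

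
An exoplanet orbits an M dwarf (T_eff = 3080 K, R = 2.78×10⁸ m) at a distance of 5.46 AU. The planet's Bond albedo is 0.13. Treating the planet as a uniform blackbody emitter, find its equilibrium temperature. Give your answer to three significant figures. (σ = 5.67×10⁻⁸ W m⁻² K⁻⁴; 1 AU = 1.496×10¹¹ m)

T_eq ≈ 38.8 K

d = 5.46 AU = 8.17×10¹¹ m.
L = 4πR_⋆²σT_⋆⁴ = 4π(2.78×10⁸)² × 5.67×10⁻⁸ × (3080)⁴ = 4.96×10²⁴ W.
S = L/(4πd²) = 0.591 W m⁻².
Energy balance: absorbed = emitted ⇒ πR²·S(1−A) = 4πR²·σT_eq⁴, so T_eq⁴ = S(1−A)/(4σ).
T_eq = [0.591 × 0.87 / (4 × 5.67×10⁻⁸)]^(1/4) = (2.27×10⁶)^(1/4) = 38.8 K.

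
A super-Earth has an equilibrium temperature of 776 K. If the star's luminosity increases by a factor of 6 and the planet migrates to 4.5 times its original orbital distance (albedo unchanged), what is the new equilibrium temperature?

T_eq ∝ L^(1/4) · d^(−1/2).
T′ = 776 × 6^(1/4) / 4.5^(1/2) = 573 K.

T_eq ≈ 573 K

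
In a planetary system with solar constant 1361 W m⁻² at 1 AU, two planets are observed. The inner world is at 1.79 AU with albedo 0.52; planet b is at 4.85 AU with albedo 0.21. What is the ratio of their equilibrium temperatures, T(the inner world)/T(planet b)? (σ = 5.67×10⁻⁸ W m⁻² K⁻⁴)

T_eq = [S₀(1−A)/(4σd²)]^(1/4), so T ∝ (1−A)^(1/4) / √d.
T₁ = [1361×0.48/(4×5.67×10⁻⁸×1.79²)]^(1/4) = 173.16 K.
T₂ = [1361×0.79/(4×5.67×10⁻⁸×4.85²)]^(1/4) = 119.15 K.

T₁/T₂ ≈ 1.453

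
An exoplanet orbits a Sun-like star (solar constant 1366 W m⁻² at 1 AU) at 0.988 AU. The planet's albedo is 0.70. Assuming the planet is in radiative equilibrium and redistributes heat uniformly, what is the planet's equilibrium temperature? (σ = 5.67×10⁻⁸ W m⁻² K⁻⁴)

T_eq ≈ 207 K

Flux at 0.988 AU: S = 1366/0.988² = 1400 W m⁻².
Energy balance: absorbed = emitted ⇒ πR²·S(1−A) = 4πR²·σT_eq⁴, so T_eq⁴ = S(1−A)/(4σ).
T_eq = [1400 × 0.30 / (4 × 5.67×10⁻⁸)]^(1/4) = (1.85×10⁹)^(1/4) = 207 K.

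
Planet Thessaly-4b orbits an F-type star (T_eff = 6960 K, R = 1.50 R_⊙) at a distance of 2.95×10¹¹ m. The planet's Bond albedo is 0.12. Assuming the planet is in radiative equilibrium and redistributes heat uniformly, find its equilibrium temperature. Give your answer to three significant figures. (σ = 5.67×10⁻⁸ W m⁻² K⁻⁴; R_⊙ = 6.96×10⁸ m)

R_⋆ = 1.50 × 6.96×10⁸ = 1.04×10⁹ m.
L = 4πR_⋆²σT_⋆⁴ = 4π(1.04×10⁹)² × 5.67×10⁻⁸ × (6960)⁴ = 1.82×10²⁷ W.
S = L/(4πd²) = 1670 W m⁻².
Energy balance: absorbed = emitted ⇒ πR²·S(1−A) = 4πR²·σT_eq⁴, so T_eq⁴ = S(1−A)/(4σ).
T_eq = [1670 × 0.88 / (4 × 5.67×10⁻⁸)]^(1/4) = (6.47×10⁹)^(1/4) = 284 K.

T_eq ≈ 284 K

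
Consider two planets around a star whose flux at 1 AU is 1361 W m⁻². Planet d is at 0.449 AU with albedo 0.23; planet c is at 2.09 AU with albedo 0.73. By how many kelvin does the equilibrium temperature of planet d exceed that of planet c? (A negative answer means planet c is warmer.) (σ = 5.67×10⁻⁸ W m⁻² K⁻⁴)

T_eq = [S₀(1−A)/(4σd²)]^(1/4), so T ∝ (1−A)^(1/4) / √d.
T₁ = [1361×0.77/(4×5.67×10⁻⁸×0.449²)]^(1/4) = 389.09 K.
T₂ = [1361×0.27/(4×5.67×10⁻⁸×2.09²)]^(1/4) = 138.78 K.

ΔT ≈ 250.3 K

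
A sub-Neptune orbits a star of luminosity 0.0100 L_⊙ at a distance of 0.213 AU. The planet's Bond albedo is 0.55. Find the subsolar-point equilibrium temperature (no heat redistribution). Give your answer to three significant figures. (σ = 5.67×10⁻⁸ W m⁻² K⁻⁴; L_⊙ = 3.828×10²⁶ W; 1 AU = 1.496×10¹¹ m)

T_ss ≈ 221 K

d = 0.213 AU = 3.19×10¹⁰ m.
L = 0.0100 × 3.828×10²⁶ = 3.83×10²⁴ W.
Flux: S = L/(4πd²) = 3.83×10²⁴/(4π×(3.19×10¹⁰)²) = 300 W m⁻².
At the subsolar point the surface absorbs S(1−A) and emits σT⁴ per unit area — no factor of 4, since only the local patch is in balance.
T = [300 × 0.45 / 5.67×10⁻⁸]^(1/4) = (2.38×10⁹)^(1/4) = 221 K.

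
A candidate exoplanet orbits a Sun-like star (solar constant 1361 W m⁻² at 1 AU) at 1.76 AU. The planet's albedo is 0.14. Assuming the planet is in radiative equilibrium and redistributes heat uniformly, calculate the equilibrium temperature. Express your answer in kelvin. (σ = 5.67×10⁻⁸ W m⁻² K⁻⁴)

T_eq ≈ 202 K

Flux at 1.76 AU: S = 1361/1.76² = 439 W m⁻².
Energy balance: absorbed = emitted ⇒ πR²·S(1−A) = 4πR²·σT_eq⁴, so T_eq⁴ = S(1−A)/(4σ).
T_eq = [439 × 0.86 / (4 × 5.67×10⁻⁸)]^(1/4) = (1.67×10⁹)^(1/4) = 202 K.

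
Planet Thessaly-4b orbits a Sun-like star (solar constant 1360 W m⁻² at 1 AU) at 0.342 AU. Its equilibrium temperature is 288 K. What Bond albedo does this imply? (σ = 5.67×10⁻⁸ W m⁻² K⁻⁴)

Flux at 0.342 AU: S = 1360/0.342² = 1.16×10⁴ W m⁻².
From T_eq⁴ = S(1−A)/(4σ): 1−A = 4σT_eq⁴/S.
1−A = 4 × 5.67×10⁻⁸ × (288)⁴ / 1.16×10⁴ = 0.134.

A ≈ 0.87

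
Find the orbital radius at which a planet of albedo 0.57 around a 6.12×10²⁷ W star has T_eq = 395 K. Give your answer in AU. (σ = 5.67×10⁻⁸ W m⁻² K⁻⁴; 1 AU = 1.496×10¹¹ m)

From T_eq⁴ = L(1−A)/(16πσd²): d = √[L(1−A)/(16πσT_eq⁴)].
d = √[6.12×10²⁷ × 0.43 / (16π × 5.67×10⁻⁸ × (395)⁴)] = 1.95×10¹¹ m = 1.30 AU.

d ≈ 1.30 AU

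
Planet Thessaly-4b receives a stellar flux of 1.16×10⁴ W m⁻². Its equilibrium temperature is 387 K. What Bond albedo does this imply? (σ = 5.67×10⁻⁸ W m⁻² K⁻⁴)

A ≈ 0.56

From T_eq⁴ = S(1−A)/(4σ): 1−A = 4σT_eq⁴/S.
1−A = 4 × 5.67×10⁻⁸ × (387)⁴ / 1.16×10⁴ = 0.439.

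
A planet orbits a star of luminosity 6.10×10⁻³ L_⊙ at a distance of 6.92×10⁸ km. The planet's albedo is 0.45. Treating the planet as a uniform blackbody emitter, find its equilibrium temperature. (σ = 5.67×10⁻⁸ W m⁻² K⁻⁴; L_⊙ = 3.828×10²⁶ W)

T_eq ≈ 31.1 K

d = 6.92×10⁸ km = 6.92×10¹¹ m.
L = 6.10×10⁻³ × 3.828×10²⁶ = 2.34×10²⁴ W.
Flux: S = L/(4πd²) = 2.34×10²⁴/(4π×(6.92×10¹¹)²) = 0.388 W m⁻².
Energy balance: absorbed = emitted ⇒ πR²·S(1−A) = 4πR²·σT_eq⁴, so T_eq⁴ = S(1−A)/(4σ).
T_eq = [0.388 × 0.55 / (4 × 5.67×10⁻⁸)]^(1/4) = (9.41×10⁵)^(1/4) = 31.1 K.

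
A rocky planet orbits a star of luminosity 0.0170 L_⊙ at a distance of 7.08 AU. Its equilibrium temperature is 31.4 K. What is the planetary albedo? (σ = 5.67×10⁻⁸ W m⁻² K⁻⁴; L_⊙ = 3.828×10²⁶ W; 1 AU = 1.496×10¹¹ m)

d = 7.08 AU = 1.06×10¹² m.
L = 0.0170 × 3.828×10²⁶ = 6.51×10²⁴ W.
Flux: S = L/(4πd²) = 6.51×10²⁴/(4π×(1.06×10¹²)²) = 0.462 W m⁻².
From T_eq⁴ = S(1−A)/(4σ): 1−A = 4σT_eq⁴/S.
1−A = 4 × 5.67×10⁻⁸ × (31.4)⁴ / 0.462 = 0.478.

A ≈ 0.52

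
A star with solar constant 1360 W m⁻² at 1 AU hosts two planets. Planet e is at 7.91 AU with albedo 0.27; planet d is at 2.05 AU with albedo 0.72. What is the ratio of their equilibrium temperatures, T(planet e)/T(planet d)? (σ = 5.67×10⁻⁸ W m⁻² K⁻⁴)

T₁/T₂ ≈ 0.647

T_eq = [S₀(1−A)/(4σd²)]^(1/4), so T ∝ (1−A)^(1/4) / √d.
T₁ = [1360×0.73/(4×5.67×10⁻⁸×7.91²)]^(1/4) = 91.46 K.
T₂ = [1360×0.28/(4×5.67×10⁻⁸×2.05²)]^(1/4) = 141.38 K.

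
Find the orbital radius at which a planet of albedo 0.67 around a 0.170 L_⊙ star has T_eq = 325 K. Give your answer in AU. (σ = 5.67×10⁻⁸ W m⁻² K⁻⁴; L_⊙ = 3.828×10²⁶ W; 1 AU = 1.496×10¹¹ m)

d ≈ 0.174 AU

L = 0.170 × 3.828×10²⁶ = 6.51×10²⁵ W.
From T_eq⁴ = L(1−A)/(16πσd²): d = √[L(1−A)/(16πσT_eq⁴)].
d = √[6.51×10²⁵ × 0.33 / (16π × 5.67×10⁻⁸ × (325)⁴)] = 2.60×10¹⁰ m = 0.174 AU.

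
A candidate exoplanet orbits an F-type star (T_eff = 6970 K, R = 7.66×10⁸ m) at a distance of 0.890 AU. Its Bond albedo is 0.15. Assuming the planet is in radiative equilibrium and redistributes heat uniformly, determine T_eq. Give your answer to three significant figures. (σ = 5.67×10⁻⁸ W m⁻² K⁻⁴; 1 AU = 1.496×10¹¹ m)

T_eq ≈ 359 K

d = 0.890 AU = 1.33×10¹¹ m.
L = 4πR_⋆²σT_⋆⁴ = 4π(7.66×10⁸)² × 5.67×10⁻⁸ × (6970)⁴ = 9.87×10²⁶ W.
S = L/(4πd²) = 4430 W m⁻².
Energy balance: absorbed = emitted ⇒ πR²·S(1−A) = 4πR²·σT_eq⁴, so T_eq⁴ = S(1−A)/(4σ).
T_eq = [4430 × 0.85 / (4 × 5.67×10⁻⁸)]^(1/4) = (1.66×10¹⁰)^(1/4) = 359 K.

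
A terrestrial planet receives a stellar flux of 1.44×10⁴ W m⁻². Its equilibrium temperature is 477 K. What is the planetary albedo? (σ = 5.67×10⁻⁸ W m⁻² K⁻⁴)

A ≈ 0.18

From T_eq⁴ = S(1−A)/(4σ): 1−A = 4σT_eq⁴/S.
1−A = 4 × 5.67×10⁻⁸ × (477)⁴ / 1.44×10⁴ = 0.815.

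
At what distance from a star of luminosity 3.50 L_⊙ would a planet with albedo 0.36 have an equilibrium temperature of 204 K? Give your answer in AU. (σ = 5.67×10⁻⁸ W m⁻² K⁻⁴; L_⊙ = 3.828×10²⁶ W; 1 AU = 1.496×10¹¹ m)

L = 3.50 × 3.828×10²⁶ = 1.34×10²⁷ W.
From T_eq⁴ = L(1−A)/(16πσd²): d = √[L(1−A)/(16πσT_eq⁴)].
d = √[1.34×10²⁷ × 0.64 / (16π × 5.67×10⁻⁸ × (204)⁴)] = 4.17×10¹¹ m = 2.79 AU.

d ≈ 2.79 AU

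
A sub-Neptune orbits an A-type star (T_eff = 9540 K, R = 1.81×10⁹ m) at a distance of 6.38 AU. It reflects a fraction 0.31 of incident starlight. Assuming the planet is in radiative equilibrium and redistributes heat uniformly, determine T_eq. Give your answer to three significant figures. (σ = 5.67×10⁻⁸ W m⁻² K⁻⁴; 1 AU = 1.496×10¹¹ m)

T_eq ≈ 268 K

d = 6.38 AU = 9.54×10¹¹ m.
L = 4πR_⋆²σT_⋆⁴ = 4π(1.81×10⁹)² × 5.67×10⁻⁸ × (9540)⁴ = 1.93×10²⁸ W.
S = L/(4πd²) = 1690 W m⁻².
Energy balance: absorbed = emitted ⇒ πR²·S(1−A) = 4πR²·σT_eq⁴, so T_eq⁴ = S(1−A)/(4σ).
T_eq = [1690 × 0.69 / (4 × 5.67×10⁻⁸)]^(1/4) = (5.14×10⁹)^(1/4) = 268 K.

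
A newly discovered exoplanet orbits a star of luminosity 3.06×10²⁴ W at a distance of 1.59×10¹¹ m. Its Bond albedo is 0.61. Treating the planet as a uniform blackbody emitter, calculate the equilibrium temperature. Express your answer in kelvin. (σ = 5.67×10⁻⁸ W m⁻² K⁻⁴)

Flux: S = L/(4πd²) = 3.06×10²⁴/(4π×(1.59×10¹¹)²) = 9.63 W m⁻².
Energy balance: absorbed = emitted ⇒ πR²·S(1−A) = 4πR²·σT_eq⁴, so T_eq⁴ = S(1−A)/(4σ).
T_eq = [9.63 × 0.39 / (4 × 5.67×10⁻⁸)]^(1/4) = (1.66×10⁷)^(1/4) = 63.8 K.

T_eq ≈ 63.8 K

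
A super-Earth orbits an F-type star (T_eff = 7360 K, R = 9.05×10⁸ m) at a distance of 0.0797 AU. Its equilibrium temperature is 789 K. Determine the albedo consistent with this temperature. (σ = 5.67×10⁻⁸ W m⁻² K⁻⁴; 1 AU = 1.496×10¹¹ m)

d = 0.0797 AU = 1.19×10¹⁰ m.
L = 4πR_⋆²σT_⋆⁴ = 4π(9.05×10⁸)² × 5.67×10⁻⁸ × (7360)⁴ = 1.71×10²⁷ W.
S = L/(4πd²) = 9.59×10⁵ W m⁻².
From T_eq⁴ = S(1−A)/(4σ): 1−A = 4σT_eq⁴/S.
1−A = 4 × 5.67×10⁻⁸ × (789)⁴ / 9.59×10⁵ = 0.092.

A ≈ 0.91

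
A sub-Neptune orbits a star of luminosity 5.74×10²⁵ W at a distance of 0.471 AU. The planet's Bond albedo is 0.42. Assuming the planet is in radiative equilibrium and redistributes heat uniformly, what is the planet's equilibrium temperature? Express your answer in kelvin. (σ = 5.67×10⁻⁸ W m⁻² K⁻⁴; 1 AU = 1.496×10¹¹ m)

T_eq ≈ 220 K

d = 0.471 AU = 7.05×10¹⁰ m.
Flux: S = L/(4πd²) = 5.74×10²⁵/(4π×(7.05×10¹⁰)²) = 920 W m⁻².
Energy balance: absorbed = emitted ⇒ πR²·S(1−A) = 4πR²·σT_eq⁴, so T_eq⁴ = S(1−A)/(4σ).
T_eq = [920 × 0.58 / (4 × 5.67×10⁻⁸)]^(1/4) = (2.35×10⁹)^(1/4) = 220 K.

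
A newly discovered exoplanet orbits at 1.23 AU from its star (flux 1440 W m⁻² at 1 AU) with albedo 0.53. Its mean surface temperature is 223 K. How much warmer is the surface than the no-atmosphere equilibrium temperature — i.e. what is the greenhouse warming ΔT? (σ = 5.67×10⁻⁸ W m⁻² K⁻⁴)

ΔT ≈ 12.3 K

S = 1440/1.23² = 951.8 W m⁻².
T_eq = [S(1−A)/(4σ)]^(1/4) = [951.8×0.47/(4×5.67×10⁻⁸)]^(1/4) = 210.7 K.
ΔT = T_surf − T_eq = 223 − 210.7.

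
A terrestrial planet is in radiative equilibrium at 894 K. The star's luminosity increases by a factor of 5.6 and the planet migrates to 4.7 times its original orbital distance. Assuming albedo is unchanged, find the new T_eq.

T_eq ∝ L^(1/4) · d^(−1/2).
T′ = 894 × 5.6^(1/4) / 4.7^(1/2) = 634 K.

T_eq ≈ 634 K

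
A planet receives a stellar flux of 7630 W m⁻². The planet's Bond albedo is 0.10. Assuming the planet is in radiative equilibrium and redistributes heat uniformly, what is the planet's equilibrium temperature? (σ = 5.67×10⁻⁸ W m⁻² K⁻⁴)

Energy balance: absorbed = emitted ⇒ πR²·S(1−A) = 4πR²·σT_eq⁴, so T_eq⁴ = S(1−A)/(4σ).
T_eq = [7630 × 0.90 / (4 × 5.67×10⁻⁸)]^(1/4) = (3.03×10¹⁰)^(1/4) = 417 K.

T_eq ≈ 417 K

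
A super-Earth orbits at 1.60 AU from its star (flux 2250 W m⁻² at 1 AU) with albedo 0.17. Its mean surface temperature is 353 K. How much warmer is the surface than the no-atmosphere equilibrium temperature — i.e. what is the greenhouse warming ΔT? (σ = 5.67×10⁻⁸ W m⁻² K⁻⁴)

S = 2250/1.60² = 878.9 W m⁻².
T_eq = [S(1−A)/(4σ)]^(1/4) = [878.9×0.83/(4×5.67×10⁻⁸)]^(1/4) = 238.1 K.
ΔT = T_surf − T_eq = 353 − 238.1.

ΔT ≈ 114.9 K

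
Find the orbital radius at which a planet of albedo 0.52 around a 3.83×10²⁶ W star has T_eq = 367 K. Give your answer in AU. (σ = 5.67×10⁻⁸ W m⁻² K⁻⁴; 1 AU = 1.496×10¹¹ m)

From T_eq⁴ = L(1−A)/(16πσd²): d = √[L(1−A)/(16πσT_eq⁴)].
d = √[3.83×10²⁶ × 0.48 / (16π × 5.67×10⁻⁸ × (367)⁴)] = 5.96×10¹⁰ m = 0.399 AU.

d ≈ 0.399 AU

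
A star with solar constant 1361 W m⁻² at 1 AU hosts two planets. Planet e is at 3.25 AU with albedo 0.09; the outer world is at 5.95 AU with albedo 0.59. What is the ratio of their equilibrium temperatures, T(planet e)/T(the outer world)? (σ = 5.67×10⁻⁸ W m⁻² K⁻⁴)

T₁/T₂ ≈ 1.652

T_eq = [S₀(1−A)/(4σd²)]^(1/4), so T ∝ (1−A)^(1/4) / √d.
T₁ = [1361×0.91/(4×5.67×10⁻⁸×3.25²)]^(1/4) = 150.79 K.
T₂ = [1361×0.41/(4×5.67×10⁻⁸×5.95²)]^(1/4) = 91.30 K.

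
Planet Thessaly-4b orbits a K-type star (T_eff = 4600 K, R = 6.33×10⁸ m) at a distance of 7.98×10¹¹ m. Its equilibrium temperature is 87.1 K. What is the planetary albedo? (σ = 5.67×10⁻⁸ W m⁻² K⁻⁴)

A ≈ 0.18

L = 4πR_⋆²σT_⋆⁴ = 4π(6.33×10⁸)² × 5.67×10⁻⁸ × (4600)⁴ = 1.28×10²⁶ W.
S = L/(4πd²) = 16.0 W m⁻².
From T_eq⁴ = S(1−A)/(4σ): 1−A = 4σT_eq⁴/S.
1−A = 4 × 5.67×10⁻⁸ × (87.1)⁴ / 16.0 = 0.817.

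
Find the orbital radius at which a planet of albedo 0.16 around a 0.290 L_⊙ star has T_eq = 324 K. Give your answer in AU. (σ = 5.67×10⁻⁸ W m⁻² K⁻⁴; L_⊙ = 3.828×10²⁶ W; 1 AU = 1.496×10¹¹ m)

d ≈ 0.364 AU

L = 0.290 × 3.828×10²⁶ = 1.11×10²⁶ W.
From T_eq⁴ = L(1−A)/(16πσd²): d = √[L(1−A)/(16πσT_eq⁴)].
d = √[1.11×10²⁶ × 0.84 / (16π × 5.67×10⁻⁸ × (324)⁴)] = 5.45×10¹⁰ m = 0.364 AU.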